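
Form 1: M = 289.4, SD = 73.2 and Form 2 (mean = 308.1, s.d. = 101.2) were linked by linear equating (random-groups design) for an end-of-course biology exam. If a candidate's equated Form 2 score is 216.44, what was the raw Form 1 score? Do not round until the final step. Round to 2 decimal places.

Invert y = (SD_Y/SD_X)(x − M_X) + M_Y:
x = (SD_X/SD_Y)(y − M_Y) + M_X = (73.2/101.2)(216.44 − 308.1) + 289.4
x = 0.723320 × -91.660 + 289.4 = 223.10

223.10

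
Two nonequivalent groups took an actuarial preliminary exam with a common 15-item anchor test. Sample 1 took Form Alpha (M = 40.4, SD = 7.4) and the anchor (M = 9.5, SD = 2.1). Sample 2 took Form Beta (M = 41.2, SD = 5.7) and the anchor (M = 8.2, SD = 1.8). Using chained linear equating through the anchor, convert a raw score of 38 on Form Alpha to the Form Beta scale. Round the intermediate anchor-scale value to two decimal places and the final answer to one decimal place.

43.2

Form Alpha → anchor (Sample 1): v = (2.1/7.4)(38 − 40.4) + 9.5 = 8.82
anchor → Form Beta (Sample 2): y = (5.7/1.8)(8.82 − 8.2) + 41.2 = 43.2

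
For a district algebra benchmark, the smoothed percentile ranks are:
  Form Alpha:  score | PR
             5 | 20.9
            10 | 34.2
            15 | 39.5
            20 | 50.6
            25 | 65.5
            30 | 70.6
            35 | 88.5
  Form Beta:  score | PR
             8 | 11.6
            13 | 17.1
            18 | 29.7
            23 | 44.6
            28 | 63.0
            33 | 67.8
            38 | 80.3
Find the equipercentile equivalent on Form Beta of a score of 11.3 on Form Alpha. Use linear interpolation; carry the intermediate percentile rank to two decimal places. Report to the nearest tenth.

PR of 11.3 on Form Alpha: 34.2 + (11.3 − 10)/(15 − 10) × (39.5 − 34.2) = 35.58
On Form Beta, PR 35.58 falls between score 18 (PR 29.7) and 23 (PR 44.6).
Interpolate: 18 + (35.58 − 29.7)/(44.6 − 29.7) × (23 − 18) = 20.0

20.0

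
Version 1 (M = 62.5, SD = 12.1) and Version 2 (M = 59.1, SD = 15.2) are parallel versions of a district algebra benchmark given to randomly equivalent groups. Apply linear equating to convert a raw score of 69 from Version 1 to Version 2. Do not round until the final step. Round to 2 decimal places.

67.27

Linear equating: y = (SD_Y/SD_X)(x − M_X) + M_Y
y = (15.2/12.1)(69 − 62.5) + 59.1
y = 1.256198 × 6.5 + 59.1 = 8.1653 + 59.1 = 67.27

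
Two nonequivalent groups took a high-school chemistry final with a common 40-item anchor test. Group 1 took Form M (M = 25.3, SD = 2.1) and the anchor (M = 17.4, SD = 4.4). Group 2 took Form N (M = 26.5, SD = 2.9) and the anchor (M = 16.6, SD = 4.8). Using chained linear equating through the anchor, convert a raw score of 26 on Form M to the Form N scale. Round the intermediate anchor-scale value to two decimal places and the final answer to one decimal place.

27.9

Form M → anchor (Group 1): v = (4.4/2.1)(26 − 25.3) + 17.4 = 18.87
anchor → Form N (Group 2): y = (2.9/4.8)(18.87 − 16.6) + 26.5 = 27.9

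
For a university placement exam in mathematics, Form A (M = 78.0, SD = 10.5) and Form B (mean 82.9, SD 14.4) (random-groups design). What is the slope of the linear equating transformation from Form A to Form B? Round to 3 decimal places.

A = SD_Y / SD_X = 14.4 / 10.5 = 1.371

1.371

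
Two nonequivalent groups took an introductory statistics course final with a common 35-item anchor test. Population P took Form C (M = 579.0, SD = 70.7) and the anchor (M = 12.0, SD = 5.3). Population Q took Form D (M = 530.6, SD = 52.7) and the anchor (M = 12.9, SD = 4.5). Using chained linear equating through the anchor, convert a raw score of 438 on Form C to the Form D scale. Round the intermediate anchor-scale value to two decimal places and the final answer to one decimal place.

396.3

Form C → anchor (Population P): v = (5.3/70.7)(438 − 579.0) + 12.0 = 1.43
anchor → Form D (Population Q): y = (52.7/4.5)(1.43 − 12.9) + 530.6 = 396.3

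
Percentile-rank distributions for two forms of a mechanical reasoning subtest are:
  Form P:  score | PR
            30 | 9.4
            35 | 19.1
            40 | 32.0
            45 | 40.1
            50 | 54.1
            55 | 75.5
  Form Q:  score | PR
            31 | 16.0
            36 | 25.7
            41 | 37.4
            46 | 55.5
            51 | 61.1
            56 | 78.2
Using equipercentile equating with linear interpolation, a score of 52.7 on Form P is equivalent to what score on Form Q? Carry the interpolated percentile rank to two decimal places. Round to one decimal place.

PR of 52.7 on Form P: 54.1 + (52.7 − 50)/(55 − 50) × (75.5 − 54.1) = 65.66
On Form Q, PR 65.66 falls between score 51 (PR 61.1) and 56 (PR 78.2).
Interpolate: 51 + (65.66 − 61.1)/(78.2 − 61.1) × (56 − 51) = 52.3

52.3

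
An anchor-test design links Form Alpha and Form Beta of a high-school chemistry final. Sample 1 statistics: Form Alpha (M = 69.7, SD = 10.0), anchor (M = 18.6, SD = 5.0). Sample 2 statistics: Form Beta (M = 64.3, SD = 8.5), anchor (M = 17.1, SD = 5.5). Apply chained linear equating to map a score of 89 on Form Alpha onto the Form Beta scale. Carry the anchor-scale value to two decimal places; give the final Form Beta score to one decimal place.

Form Alpha → anchor (Sample 1): v = (5.0/10.0)(89 − 69.7) + 18.6 = 28.25
anchor → Form Beta (Sample 2): y = (8.5/5.5)(28.25 − 17.1) + 64.3 = 81.5

81.5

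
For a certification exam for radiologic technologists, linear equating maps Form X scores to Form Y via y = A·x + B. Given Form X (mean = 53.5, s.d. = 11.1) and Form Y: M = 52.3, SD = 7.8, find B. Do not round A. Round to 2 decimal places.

A = SD_Y / SD_X = 7.8 / 11.1 = 0.702703
B = M_Y − A·M_X = 52.3 − 0.702703 × 53.5 = 14.71

14.71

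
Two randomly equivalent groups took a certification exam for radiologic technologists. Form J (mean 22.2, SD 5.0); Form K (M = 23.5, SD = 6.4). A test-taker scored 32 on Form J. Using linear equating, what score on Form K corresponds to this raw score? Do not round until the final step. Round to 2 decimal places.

Linear equating: y = (SD_Y/SD_X)(x − M_X) + M_Y
y = (6.4/5.0)(32 − 22.2) + 23.5
y = 1.280000 × 9.8 + 23.5 = 12.5440 + 23.5 = 36.04

36.04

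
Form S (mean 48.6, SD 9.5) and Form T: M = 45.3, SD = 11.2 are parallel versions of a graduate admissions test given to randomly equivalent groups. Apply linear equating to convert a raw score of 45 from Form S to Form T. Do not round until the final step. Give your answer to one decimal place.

Linear equating: y = (SD_Y/SD_X)(x − M_X) + M_Y
y = (11.2/9.5)(45 − 48.6) + 45.3
y = 1.178947 × -3.6 + 45.3 = -4.2442 + 45.3 = 41.1

41.1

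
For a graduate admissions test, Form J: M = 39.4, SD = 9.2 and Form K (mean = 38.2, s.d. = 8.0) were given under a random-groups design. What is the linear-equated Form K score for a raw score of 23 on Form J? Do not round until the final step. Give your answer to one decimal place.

Linear equating: y = (SD_Y/SD_X)(x − M_X) + M_Y
y = (8.0/9.2)(23 − 39.4) + 38.2
y = 0.869565 × -16.4 + 38.2 = -14.2609 + 38.2 = 23.9

23.9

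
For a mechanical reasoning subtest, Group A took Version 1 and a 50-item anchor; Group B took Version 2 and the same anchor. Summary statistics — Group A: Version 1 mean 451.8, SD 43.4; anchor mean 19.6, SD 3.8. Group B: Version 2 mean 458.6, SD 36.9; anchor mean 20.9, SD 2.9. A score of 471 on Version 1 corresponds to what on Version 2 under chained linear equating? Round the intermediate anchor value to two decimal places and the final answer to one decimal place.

463.4

Version 1 → anchor (Group A): v = (3.8/43.4)(471 − 451.8) + 19.6 = 21.28
anchor → Version 2 (Group B): y = (36.9/2.9)(21.28 − 20.9) + 458.6 = 463.4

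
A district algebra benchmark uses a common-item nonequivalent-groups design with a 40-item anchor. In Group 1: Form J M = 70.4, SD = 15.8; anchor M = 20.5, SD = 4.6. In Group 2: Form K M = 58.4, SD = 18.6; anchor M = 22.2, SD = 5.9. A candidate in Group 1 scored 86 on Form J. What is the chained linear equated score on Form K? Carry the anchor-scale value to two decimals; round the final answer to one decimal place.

Form J → anchor (Group 1): v = (4.6/15.8)(86 − 70.4) + 20.5 = 25.04
anchor → Form K (Group 2): y = (18.6/5.9)(25.04 − 22.2) + 58.4 = 67.4

67.4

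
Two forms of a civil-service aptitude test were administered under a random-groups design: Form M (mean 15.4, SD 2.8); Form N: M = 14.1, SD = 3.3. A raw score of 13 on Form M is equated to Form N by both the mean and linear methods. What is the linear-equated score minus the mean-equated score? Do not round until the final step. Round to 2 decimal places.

-0.43

Mean-equated: 13 + (14.1 − 15.4) = 11.70
Linear-equated: (3.3/2.8)(13 − 15.4) + 14.1 = 11.271
Difference = 11.271 − 11.70 = -0.43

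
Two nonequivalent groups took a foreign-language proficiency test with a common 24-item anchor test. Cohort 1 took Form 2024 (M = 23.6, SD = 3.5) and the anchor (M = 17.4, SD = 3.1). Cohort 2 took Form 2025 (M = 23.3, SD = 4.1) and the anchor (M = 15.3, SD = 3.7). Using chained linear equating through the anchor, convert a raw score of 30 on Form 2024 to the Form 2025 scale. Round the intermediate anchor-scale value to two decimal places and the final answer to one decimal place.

Form 2024 → anchor (Cohort 1): v = (3.1/3.5)(30 − 23.6) + 17.4 = 23.07
anchor → Form 2025 (Cohort 2): y = (4.1/3.7)(23.07 − 15.3) + 23.3 = 31.9

31.9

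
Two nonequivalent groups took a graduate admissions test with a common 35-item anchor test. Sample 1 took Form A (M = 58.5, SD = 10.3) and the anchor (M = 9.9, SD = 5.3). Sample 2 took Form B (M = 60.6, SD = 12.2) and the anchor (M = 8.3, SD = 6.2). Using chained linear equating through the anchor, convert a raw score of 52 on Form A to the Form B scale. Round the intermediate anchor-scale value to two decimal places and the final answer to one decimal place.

Form A → anchor (Sample 1): v = (5.3/10.3)(52 − 58.5) + 9.9 = 6.56
anchor → Form B (Sample 2): y = (12.2/6.2)(6.56 − 8.3) + 60.6 = 57.2

57.2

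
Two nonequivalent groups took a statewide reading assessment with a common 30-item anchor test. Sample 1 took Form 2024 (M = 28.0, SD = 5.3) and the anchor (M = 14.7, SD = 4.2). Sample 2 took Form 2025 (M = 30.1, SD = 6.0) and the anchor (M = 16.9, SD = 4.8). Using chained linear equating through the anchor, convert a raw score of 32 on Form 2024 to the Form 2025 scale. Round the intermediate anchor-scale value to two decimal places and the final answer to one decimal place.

31.3

Form 2024 → anchor (Sample 1): v = (4.2/5.3)(32 − 28.0) + 14.7 = 17.87
anchor → Form 2025 (Sample 2): y = (6.0/4.8)(17.87 − 16.9) + 30.1 = 31.3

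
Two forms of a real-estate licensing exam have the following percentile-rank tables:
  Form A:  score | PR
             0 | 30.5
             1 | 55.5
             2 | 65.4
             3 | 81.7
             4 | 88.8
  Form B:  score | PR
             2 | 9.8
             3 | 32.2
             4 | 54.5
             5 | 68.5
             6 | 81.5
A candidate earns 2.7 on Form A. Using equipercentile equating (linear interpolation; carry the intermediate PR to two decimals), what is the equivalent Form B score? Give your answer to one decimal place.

PR of 2.7 on Form A: 65.4 + (2.7 − 2)/(3 − 2) × (81.7 − 65.4) = 76.81
On Form B, PR 76.81 falls between score 5 (PR 68.5) and 6 (PR 81.5).
Interpolate: 5 + (76.81 − 68.5)/(81.5 − 68.5) × (6 − 5) = 5.6

5.6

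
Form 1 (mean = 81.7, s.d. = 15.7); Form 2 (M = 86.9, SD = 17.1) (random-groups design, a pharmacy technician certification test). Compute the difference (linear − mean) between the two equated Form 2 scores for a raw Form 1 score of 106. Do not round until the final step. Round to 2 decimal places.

Mean-equated: 106 + (86.9 − 81.7) = 111.20
Linear-equated: (17.1/15.7)(106 − 81.7) + 86.9 = 113.367
Difference = 113.367 − 111.20 = 2.17

2.17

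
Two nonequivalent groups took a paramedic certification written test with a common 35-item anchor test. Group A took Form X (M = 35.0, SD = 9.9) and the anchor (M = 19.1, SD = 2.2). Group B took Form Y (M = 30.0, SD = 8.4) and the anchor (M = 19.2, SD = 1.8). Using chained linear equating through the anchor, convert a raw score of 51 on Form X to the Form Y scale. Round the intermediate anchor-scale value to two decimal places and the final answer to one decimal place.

Form X → anchor (Group A): v = (2.2/9.9)(51 − 35.0) + 19.1 = 22.66
anchor → Form Y (Group B): y = (8.4/1.8)(22.66 − 19.2) + 30.0 = 46.1

46.1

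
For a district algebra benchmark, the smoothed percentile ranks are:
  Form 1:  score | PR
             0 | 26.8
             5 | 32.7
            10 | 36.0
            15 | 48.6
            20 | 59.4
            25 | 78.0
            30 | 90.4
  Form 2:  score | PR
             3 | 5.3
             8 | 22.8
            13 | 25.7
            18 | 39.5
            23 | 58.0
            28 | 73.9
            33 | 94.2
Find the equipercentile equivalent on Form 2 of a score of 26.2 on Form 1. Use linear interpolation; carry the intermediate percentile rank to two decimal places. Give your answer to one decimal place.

PR of 26.2 on Form 1: 78.0 + (26.2 − 25)/(30 − 25) × (90.4 − 78.0) = 80.98
On Form 2, PR 80.98 falls between score 28 (PR 73.9) and 33 (PR 94.2).
Interpolate: 28 + (80.98 − 73.9)/(94.2 − 73.9) × (33 − 28) = 29.7

29.7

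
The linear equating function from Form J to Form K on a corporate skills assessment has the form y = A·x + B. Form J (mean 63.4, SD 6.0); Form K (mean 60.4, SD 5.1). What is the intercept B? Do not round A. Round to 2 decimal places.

A = SD_Y / SD_X = 5.1 / 6.0 = 0.850000
B = M_Y − A·M_X = 60.4 − 0.850000 × 63.4 = 6.51

6.51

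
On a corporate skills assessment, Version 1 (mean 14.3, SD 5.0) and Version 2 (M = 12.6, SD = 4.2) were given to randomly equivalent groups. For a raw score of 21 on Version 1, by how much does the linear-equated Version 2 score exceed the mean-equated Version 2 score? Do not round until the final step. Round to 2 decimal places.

-1.07

Mean-equated: 21 + (12.6 − 14.3) = 19.30
Linear-equated: (4.2/5.0)(21 − 14.3) + 12.6 = 18.228
Difference = 18.228 − 19.30 = -1.07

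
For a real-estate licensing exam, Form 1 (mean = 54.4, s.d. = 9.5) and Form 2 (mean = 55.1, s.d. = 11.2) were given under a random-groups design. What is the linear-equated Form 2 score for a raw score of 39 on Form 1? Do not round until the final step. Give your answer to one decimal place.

36.9

Linear equating: y = (SD_Y/SD_X)(x − M_X) + M_Y
y = (11.2/9.5)(39 − 54.4) + 55.1
y = 1.178947 × -15.4 + 55.1 = -18.1558 + 55.1 = 36.9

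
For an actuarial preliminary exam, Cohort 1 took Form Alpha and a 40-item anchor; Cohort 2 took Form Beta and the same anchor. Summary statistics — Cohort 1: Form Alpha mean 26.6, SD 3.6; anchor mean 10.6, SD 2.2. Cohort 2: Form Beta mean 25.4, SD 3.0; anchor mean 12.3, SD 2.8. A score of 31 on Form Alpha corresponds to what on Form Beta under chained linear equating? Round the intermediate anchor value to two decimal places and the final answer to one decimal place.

26.5

Form Alpha → anchor (Cohort 1): v = (2.2/3.6)(31 − 26.6) + 10.6 = 13.29
anchor → Form Beta (Cohort 2): y = (3.0/2.8)(13.29 − 12.3) + 25.4 = 26.5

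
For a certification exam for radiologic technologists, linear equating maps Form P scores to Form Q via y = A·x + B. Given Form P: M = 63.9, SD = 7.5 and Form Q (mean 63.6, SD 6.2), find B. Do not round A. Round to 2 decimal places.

10.78

A = SD_Y / SD_X = 6.2 / 7.5 = 0.826667
B = M_Y − A·M_X = 63.6 − 0.826667 × 63.9 = 10.78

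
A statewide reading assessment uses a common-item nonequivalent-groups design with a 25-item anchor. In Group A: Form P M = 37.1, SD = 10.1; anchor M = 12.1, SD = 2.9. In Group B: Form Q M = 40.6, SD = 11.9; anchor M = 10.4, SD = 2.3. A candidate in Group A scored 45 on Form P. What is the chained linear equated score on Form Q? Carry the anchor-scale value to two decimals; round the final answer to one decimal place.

61.1

Form P → anchor (Group A): v = (2.9/10.1)(45 − 37.1) + 12.1 = 14.37
anchor → Form Q (Group B): y = (11.9/2.3)(14.37 − 10.4) + 40.6 = 61.1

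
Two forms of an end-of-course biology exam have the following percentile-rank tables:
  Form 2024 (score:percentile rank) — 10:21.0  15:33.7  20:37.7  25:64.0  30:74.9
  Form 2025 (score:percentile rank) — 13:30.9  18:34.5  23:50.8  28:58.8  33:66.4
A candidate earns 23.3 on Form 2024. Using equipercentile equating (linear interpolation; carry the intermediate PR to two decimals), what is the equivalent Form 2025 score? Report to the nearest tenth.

25.7

PR of 23.3 on Form 2024: 37.7 + (23.3 − 20)/(25 − 20) × (64.0 − 37.7) = 55.06
On Form 2025, PR 55.06 falls between score 23 (PR 50.8) and 28 (PR 58.8).
Interpolate: 23 + (55.06 − 50.8)/(58.8 − 50.8) × (28 − 23) = 25.7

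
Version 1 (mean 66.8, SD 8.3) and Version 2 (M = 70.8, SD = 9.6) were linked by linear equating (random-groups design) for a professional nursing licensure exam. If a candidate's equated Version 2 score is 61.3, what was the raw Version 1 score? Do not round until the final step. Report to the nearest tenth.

Invert y = (SD_Y/SD_X)(x − M_X) + M_Y:
x = (SD_X/SD_Y)(y − M_Y) + M_X = (8.3/9.6)(61.3 − 70.8) + 66.8
x = 0.864583 × -9.500 + 66.8 = 58.6

58.6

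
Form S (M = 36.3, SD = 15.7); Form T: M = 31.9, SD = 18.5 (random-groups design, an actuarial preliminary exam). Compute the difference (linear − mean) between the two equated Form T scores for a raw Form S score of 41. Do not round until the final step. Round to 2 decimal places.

0.84

Mean-equated: 41 + (31.9 − 36.3) = 36.60
Linear-equated: (18.5/15.7)(41 − 36.3) + 31.9 = 37.438
Difference = 37.438 − 36.60 = 0.84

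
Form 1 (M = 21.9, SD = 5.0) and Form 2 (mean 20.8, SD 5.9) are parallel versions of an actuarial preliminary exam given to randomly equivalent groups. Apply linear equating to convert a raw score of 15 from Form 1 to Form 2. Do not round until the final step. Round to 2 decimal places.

12.66

Linear equating: y = (SD_Y/SD_X)(x − M_X) + M_Y
y = (5.9/5.0)(15 − 21.9) + 20.8
y = 1.180000 × -6.9 + 20.8 = -8.1420 + 20.8 = 12.66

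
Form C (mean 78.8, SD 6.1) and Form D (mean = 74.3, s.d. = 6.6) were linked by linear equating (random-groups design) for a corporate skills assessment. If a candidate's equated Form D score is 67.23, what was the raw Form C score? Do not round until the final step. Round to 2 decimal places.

Invert y = (SD_Y/SD_X)(x − M_X) + M_Y:
x = (SD_X/SD_Y)(y − M_Y) + M_X = (6.1/6.6)(67.23 − 74.3) + 78.8
x = 0.924242 × -7.070 + 78.8 = 72.27

72.27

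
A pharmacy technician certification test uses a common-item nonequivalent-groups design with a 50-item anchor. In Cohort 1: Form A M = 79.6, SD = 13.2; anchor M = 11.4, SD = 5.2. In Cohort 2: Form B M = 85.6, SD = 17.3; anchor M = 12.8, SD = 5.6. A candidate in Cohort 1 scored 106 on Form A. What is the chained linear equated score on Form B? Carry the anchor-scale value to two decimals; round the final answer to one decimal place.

Form A → anchor (Cohort 1): v = (5.2/13.2)(106 − 79.6) + 11.4 = 21.80
anchor → Form B (Cohort 2): y = (17.3/5.6)(21.80 − 12.8) + 85.6 = 113.4

113.4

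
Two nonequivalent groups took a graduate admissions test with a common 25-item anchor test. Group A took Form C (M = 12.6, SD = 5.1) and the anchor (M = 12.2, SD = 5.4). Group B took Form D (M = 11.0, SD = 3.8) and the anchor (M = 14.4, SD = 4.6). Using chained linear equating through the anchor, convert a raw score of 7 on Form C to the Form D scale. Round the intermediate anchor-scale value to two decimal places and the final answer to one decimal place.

4.3

Form C → anchor (Group A): v = (5.4/5.1)(7 − 12.6) + 12.2 = 6.27
anchor → Form D (Group B): y = (3.8/4.6)(6.27 − 14.4) + 11.0 = 4.3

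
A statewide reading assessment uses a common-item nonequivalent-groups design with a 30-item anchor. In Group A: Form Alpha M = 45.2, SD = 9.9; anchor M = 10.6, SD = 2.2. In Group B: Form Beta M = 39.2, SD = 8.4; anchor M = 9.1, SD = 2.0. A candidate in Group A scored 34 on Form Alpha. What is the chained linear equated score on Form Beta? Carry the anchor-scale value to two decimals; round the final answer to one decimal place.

Form Alpha → anchor (Group A): v = (2.2/9.9)(34 − 45.2) + 10.6 = 8.11
anchor → Form Beta (Group B): y = (8.4/2.0)(8.11 − 9.1) + 39.2 = 35.0

35.0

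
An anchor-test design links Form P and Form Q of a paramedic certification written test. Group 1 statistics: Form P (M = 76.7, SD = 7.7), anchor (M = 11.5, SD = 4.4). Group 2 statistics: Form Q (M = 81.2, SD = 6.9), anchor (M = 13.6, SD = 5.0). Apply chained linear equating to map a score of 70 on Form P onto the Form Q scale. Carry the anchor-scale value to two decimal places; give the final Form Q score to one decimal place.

Form P → anchor (Group 1): v = (4.4/7.7)(70 − 76.7) + 11.5 = 7.67
anchor → Form Q (Group 2): y = (6.9/5.0)(7.67 − 13.6) + 81.2 = 73.0

73.0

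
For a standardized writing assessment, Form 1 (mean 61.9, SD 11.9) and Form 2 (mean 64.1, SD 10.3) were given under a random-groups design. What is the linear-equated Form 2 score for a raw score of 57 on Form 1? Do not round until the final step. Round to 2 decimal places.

Linear equating: y = (SD_Y/SD_X)(x − M_X) + M_Y
y = (10.3/11.9)(57 − 61.9) + 64.1
y = 0.865546 × -4.9 + 64.1 = -4.2412 + 64.1 = 59.86

59.86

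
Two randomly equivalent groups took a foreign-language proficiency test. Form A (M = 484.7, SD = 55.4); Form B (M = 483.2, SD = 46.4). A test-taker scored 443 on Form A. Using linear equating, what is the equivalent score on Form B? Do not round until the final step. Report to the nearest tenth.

448.3

Linear equating: y = (SD_Y/SD_X)(x − M_X) + M_Y
y = (46.4/55.4)(443 − 484.7) + 483.2
y = 0.837545 × -41.7 + 483.2 = -34.9256 + 483.2 = 448.3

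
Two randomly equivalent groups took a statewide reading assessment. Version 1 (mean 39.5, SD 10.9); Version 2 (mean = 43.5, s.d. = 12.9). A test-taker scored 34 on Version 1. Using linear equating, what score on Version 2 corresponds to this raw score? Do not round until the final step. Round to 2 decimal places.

Linear equating: y = (SD_Y/SD_X)(x − M_X) + M_Y
y = (12.9/10.9)(34 − 39.5) + 43.5
y = 1.183486 × -5.5 + 43.5 = -6.5092 + 43.5 = 36.99

36.99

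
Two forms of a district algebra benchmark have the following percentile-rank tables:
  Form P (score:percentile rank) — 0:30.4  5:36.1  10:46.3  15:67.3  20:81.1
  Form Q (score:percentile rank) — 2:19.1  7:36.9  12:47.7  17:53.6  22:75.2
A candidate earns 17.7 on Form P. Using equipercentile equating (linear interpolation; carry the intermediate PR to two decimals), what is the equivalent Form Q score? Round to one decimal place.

PR of 17.7 on Form P: 67.3 + (17.7 − 15)/(20 − 15) × (81.1 − 67.3) = 74.75
On Form Q, PR 74.75 falls between score 17 (PR 53.6) and 22 (PR 75.2).
Interpolate: 17 + (74.75 − 53.6)/(75.2 − 53.6) × (22 − 17) = 21.9

21.9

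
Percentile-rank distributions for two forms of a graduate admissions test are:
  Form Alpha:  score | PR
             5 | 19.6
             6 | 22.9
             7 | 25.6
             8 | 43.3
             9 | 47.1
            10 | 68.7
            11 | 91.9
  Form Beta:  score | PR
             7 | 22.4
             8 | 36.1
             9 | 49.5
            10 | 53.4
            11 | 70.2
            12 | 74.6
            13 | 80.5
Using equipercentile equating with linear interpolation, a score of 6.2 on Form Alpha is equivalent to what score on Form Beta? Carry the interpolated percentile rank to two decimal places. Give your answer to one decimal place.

PR of 6.2 on Form Alpha: 22.9 + (6.2 − 6)/(7 − 6) × (25.6 − 22.9) = 23.44
On Form Beta, PR 23.44 falls between score 7 (PR 22.4) and 8 (PR 36.1).
Interpolate: 7 + (23.44 − 22.4)/(36.1 − 22.4) × (8 − 7) = 7.1

7.1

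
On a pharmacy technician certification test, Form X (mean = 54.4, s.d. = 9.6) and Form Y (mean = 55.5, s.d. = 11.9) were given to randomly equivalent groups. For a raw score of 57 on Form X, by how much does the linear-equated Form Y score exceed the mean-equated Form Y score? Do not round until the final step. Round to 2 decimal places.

0.62

Mean-equated: 57 + (55.5 − 54.4) = 58.10
Linear-equated: (11.9/9.6)(57 − 54.4) + 55.5 = 58.723
Difference = 58.723 − 58.10 = 0.62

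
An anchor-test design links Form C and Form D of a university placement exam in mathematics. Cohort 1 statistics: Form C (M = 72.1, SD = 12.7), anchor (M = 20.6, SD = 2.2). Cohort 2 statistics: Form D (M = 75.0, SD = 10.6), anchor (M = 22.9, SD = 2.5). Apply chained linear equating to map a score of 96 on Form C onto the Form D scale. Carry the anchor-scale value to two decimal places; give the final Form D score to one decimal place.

82.8

Form C → anchor (Cohort 1): v = (2.2/12.7)(96 − 72.1) + 20.6 = 24.74
anchor → Form D (Cohort 2): y = (10.6/2.5)(24.74 − 22.9) + 75.0 = 82.8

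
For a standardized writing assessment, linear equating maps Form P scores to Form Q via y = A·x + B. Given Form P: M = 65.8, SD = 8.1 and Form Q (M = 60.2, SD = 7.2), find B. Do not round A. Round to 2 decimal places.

1.71

A = SD_Y / SD_X = 7.2 / 8.1 = 0.888889
B = M_Y − A·M_X = 60.2 − 0.888889 × 65.8 = 1.71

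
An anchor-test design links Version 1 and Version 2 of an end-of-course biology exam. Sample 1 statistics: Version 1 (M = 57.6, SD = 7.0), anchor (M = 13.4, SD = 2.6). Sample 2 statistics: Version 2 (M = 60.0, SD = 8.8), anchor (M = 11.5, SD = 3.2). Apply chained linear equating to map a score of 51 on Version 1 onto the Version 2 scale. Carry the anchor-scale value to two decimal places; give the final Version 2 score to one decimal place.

Version 1 → anchor (Sample 1): v = (2.6/7.0)(51 − 57.6) + 13.4 = 10.95
anchor → Version 2 (Sample 2): y = (8.8/3.2)(10.95 − 11.5) + 60.0 = 58.5

58.5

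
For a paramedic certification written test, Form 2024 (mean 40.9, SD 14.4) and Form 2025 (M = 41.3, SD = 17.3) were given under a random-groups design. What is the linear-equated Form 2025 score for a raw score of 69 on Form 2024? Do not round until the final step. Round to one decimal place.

75.1

Linear equating: y = (SD_Y/SD_X)(x − M_X) + M_Y
y = (17.3/14.4)(69 − 40.9) + 41.3
y = 1.201389 × 28.1 + 41.3 = 33.7590 + 41.3 = 75.1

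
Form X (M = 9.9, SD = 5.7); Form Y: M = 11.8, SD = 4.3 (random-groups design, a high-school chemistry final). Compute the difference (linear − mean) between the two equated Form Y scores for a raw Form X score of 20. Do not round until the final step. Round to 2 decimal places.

Mean-equated: 20 + (11.8 − 9.9) = 21.90
Linear-equated: (4.3/5.7)(20 − 9.9) + 11.8 = 19.419
Difference = 19.419 − 21.90 = -2.48

-2.48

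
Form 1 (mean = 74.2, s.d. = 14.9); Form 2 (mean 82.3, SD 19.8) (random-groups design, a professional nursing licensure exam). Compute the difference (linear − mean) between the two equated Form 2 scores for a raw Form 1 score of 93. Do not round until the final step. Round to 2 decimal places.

6.18

Mean-equated: 93 + (82.3 − 74.2) = 101.10
Linear-equated: (19.8/14.9)(93 − 74.2) + 82.3 = 107.283
Difference = 107.283 − 101.10 = 6.18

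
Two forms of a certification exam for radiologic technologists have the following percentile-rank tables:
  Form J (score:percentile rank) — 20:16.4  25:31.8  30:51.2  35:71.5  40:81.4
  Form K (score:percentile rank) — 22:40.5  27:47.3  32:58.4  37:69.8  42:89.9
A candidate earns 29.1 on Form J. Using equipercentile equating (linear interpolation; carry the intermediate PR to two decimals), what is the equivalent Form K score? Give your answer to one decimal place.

27.2

PR of 29.1 on Form J: 31.8 + (29.1 − 25)/(30 − 25) × (51.2 − 31.8) = 47.71
On Form K, PR 47.71 falls between score 27 (PR 47.3) and 32 (PR 58.4).
Interpolate: 27 + (47.71 − 47.3)/(58.4 − 47.3) × (32 − 27) = 27.2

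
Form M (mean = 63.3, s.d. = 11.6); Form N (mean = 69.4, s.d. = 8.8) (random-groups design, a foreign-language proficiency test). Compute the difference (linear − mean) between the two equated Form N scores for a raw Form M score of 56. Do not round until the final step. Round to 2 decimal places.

Mean-equated: 56 + (69.4 − 63.3) = 62.10
Linear-equated: (8.8/11.6)(56 − 63.3) + 69.4 = 63.862
Difference = 63.862 − 62.10 = 1.76

1.76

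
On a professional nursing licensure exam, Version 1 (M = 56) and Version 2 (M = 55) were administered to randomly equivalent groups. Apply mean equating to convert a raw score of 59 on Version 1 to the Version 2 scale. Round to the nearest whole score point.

Mean equating: y = x + (M_Y − M_X) = 59 + (55 − 56) = 58

58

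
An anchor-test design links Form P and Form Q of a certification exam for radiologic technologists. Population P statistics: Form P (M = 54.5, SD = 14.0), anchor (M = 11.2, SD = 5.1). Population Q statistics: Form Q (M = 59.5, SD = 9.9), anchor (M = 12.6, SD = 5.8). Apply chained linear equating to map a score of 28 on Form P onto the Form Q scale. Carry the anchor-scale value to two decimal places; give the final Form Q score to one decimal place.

40.6

Form P → anchor (Population P): v = (5.1/14.0)(28 − 54.5) + 11.2 = 1.55
anchor → Form Q (Population Q): y = (9.9/5.8)(1.55 − 12.6) + 59.5 = 40.6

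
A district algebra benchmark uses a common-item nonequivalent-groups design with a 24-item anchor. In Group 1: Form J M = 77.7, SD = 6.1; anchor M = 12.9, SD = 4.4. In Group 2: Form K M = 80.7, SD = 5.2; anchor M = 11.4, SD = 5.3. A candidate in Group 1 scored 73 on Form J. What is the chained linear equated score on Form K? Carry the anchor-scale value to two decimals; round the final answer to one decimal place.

78.8

Form J → anchor (Group 1): v = (4.4/6.1)(73 − 77.7) + 12.9 = 9.51
anchor → Form K (Group 2): y = (5.2/5.3)(9.51 − 11.4) + 80.7 = 78.8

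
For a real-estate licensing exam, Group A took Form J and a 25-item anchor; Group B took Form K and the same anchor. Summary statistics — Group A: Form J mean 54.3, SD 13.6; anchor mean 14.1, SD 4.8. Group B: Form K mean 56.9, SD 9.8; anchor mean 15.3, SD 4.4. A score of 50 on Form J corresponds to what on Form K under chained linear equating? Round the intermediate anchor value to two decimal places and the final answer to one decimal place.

50.8

Form J → anchor (Group A): v = (4.8/13.6)(50 − 54.3) + 14.1 = 12.58
anchor → Form K (Group B): y = (9.8/4.4)(12.58 − 15.3) + 56.9 = 50.8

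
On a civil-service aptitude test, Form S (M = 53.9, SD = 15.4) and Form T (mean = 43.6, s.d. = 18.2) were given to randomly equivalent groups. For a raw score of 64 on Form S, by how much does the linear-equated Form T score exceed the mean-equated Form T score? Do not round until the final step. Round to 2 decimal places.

1.84

Mean-equated: 64 + (43.6 − 53.9) = 53.70
Linear-equated: (18.2/15.4)(64 − 53.9) + 43.6 = 55.536
Difference = 55.536 − 53.70 = 1.84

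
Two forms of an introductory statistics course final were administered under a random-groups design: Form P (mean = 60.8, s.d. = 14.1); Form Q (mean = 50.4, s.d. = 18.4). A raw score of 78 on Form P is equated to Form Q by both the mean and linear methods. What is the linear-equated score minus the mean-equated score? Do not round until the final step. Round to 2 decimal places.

5.25

Mean-equated: 78 + (50.4 − 60.8) = 67.60
Linear-equated: (18.4/14.1)(78 − 60.8) + 50.4 = 72.845
Difference = 72.845 − 67.60 = 5.25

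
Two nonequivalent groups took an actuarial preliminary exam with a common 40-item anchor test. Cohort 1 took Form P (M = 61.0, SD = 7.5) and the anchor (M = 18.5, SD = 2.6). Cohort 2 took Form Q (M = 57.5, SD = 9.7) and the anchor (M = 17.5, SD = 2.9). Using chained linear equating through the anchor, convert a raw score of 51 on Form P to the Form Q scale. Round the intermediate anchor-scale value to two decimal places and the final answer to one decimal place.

49.2

Form P → anchor (Cohort 1): v = (2.6/7.5)(51 − 61.0) + 18.5 = 15.03
anchor → Form Q (Cohort 2): y = (9.7/2.9)(15.03 − 17.5) + 57.5 = 49.2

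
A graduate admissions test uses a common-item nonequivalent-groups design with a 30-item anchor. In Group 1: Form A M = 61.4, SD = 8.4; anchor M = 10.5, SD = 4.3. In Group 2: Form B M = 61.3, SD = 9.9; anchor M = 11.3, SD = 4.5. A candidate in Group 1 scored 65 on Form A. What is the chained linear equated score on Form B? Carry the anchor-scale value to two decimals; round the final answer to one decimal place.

63.6

Form A → anchor (Group 1): v = (4.3/8.4)(65 − 61.4) + 10.5 = 12.34
anchor → Form B (Group 2): y = (9.9/4.5)(12.34 − 11.3) + 61.3 = 63.6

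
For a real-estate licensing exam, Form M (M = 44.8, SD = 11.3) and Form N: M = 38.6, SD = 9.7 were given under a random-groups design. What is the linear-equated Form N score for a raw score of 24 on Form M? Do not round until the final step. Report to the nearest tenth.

20.7

Linear equating: y = (SD_Y/SD_X)(x − M_X) + M_Y
y = (9.7/11.3)(24 − 44.8) + 38.6
y = 0.858407 × -20.8 + 38.6 = -17.8549 + 38.6 = 20.7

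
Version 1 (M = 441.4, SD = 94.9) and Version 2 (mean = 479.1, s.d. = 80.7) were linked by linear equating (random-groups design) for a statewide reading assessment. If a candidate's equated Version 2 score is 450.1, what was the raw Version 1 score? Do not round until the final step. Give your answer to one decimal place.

407.3

Invert y = (SD_Y/SD_X)(x − M_X) + M_Y:
x = (SD_X/SD_Y)(y − M_Y) + M_X = (94.9/80.7)(450.1 − 479.1) + 441.4
x = 1.175960 × -29.000 + 441.4 = 407.3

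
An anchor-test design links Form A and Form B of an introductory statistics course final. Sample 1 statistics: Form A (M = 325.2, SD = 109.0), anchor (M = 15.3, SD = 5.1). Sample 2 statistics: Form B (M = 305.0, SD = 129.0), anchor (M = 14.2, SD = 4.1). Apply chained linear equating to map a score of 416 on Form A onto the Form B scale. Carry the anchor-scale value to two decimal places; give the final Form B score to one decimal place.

473.3

Form A → anchor (Sample 1): v = (5.1/109.0)(416 − 325.2) + 15.3 = 19.55
anchor → Form B (Sample 2): y = (129.0/4.1)(19.55 − 14.2) + 305.0 = 473.3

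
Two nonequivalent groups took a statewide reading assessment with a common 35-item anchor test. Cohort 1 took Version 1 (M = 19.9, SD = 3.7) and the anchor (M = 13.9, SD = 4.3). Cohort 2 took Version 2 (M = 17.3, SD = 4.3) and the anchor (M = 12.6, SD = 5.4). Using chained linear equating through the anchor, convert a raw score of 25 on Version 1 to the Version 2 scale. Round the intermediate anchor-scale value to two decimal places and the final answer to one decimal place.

23.1

Version 1 → anchor (Cohort 1): v = (4.3/3.7)(25 − 19.9) + 13.9 = 19.83
anchor → Version 2 (Cohort 2): y = (4.3/5.4)(19.83 − 12.6) + 17.3 = 23.1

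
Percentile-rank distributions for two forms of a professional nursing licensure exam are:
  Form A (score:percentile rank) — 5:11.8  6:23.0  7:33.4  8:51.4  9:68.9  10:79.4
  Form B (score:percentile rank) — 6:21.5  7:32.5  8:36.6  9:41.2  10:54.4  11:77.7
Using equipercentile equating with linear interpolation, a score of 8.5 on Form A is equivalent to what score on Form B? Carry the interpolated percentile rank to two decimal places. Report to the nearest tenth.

10.2

PR of 8.5 on Form A: 51.4 + (8.5 − 8)/(9 − 8) × (68.9 − 51.4) = 60.15
On Form B, PR 60.15 falls between score 10 (PR 54.4) and 11 (PR 77.7).
Interpolate: 10 + (60.15 − 54.4)/(77.7 − 54.4) × (11 − 10) = 10.2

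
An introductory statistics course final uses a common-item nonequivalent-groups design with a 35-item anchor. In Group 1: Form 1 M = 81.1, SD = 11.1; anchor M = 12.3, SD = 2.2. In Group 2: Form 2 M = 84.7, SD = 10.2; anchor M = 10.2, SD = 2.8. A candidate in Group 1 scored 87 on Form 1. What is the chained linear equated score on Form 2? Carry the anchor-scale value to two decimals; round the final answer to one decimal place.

96.6

Form 1 → anchor (Group 1): v = (2.2/11.1)(87 − 81.1) + 12.3 = 13.47
anchor → Form 2 (Group 2): y = (10.2/2.8)(13.47 − 10.2) + 84.7 = 96.6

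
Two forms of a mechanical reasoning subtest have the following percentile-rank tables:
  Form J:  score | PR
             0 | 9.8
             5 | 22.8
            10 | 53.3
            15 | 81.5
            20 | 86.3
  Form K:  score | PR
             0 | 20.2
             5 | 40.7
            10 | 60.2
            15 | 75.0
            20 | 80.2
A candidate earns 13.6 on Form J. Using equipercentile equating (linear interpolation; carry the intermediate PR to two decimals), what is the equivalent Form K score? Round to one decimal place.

PR of 13.6 on Form J: 53.3 + (13.6 − 10)/(15 − 10) × (81.5 − 53.3) = 73.60
On Form K, PR 73.60 falls between score 10 (PR 60.2) and 15 (PR 75.0).
Interpolate: 10 + (73.60 − 60.2)/(75.0 − 60.2) × (15 − 10) = 14.5

14.5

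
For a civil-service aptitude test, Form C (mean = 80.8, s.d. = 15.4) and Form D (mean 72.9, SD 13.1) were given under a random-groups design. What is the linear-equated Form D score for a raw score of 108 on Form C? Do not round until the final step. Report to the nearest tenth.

Linear equating: y = (SD_Y/SD_X)(x − M_X) + M_Y
y = (13.1/15.4)(108 − 80.8) + 72.9
y = 0.850649 × 27.2 + 72.9 = 23.1377 + 72.9 = 96.0

96.0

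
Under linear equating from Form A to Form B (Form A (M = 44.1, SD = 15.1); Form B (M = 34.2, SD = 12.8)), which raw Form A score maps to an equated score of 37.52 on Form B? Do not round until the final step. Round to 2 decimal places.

Invert y = (SD_Y/SD_X)(x − M_X) + M_Y:
x = (SD_X/SD_Y)(y − M_Y) + M_X = (15.1/12.8)(37.52 − 34.2) + 44.1
x = 1.179687 × 3.320 + 44.1 = 48.02

48.02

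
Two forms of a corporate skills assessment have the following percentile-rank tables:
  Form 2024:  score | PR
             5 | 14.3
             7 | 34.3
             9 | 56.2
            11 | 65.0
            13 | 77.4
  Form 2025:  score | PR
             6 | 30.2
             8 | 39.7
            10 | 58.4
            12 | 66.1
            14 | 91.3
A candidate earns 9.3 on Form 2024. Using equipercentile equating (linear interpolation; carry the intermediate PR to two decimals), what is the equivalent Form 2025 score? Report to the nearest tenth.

PR of 9.3 on Form 2024: 56.2 + (9.3 − 9)/(11 − 9) × (65.0 − 56.2) = 57.52
On Form 2025, PR 57.52 falls between score 8 (PR 39.7) and 10 (PR 58.4).
Interpolate: 8 + (57.52 − 39.7)/(58.4 − 39.7) × (10 − 8) = 9.9

9.9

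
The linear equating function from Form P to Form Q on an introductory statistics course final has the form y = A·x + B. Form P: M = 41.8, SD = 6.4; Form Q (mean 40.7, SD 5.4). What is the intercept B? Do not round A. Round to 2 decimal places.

A = SD_Y / SD_X = 5.4 / 6.4 = 0.843750
B = M_Y − A·M_X = 40.7 − 0.843750 × 41.8 = 5.43

5.43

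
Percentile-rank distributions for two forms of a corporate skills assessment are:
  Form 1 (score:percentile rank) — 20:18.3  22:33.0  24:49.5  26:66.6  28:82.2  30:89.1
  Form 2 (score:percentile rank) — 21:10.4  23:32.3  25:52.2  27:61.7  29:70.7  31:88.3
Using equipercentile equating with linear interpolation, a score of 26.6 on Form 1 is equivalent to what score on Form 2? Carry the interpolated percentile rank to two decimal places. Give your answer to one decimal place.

29.1

PR of 26.6 on Form 1: 66.6 + (26.6 − 26)/(28 − 26) × (82.2 − 66.6) = 71.28
On Form 2, PR 71.28 falls between score 29 (PR 70.7) and 31 (PR 88.3).
Interpolate: 29 + (71.28 − 70.7)/(88.3 − 70.7) × (31 − 29) = 29.1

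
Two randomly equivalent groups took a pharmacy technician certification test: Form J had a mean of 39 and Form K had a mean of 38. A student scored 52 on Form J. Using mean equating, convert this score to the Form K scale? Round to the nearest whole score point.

51

Mean equating: y = x + (M_Y − M_X) = 52 + (38 − 39) = 51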